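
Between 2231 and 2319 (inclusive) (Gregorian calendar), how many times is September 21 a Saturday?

14

Track September 21's weekday year by year (advancing +1, or +2 across a Feb 29):
  2231: Wed  2232: Fri (+2)  2233: Sat (+1) ✓  2234: Sun (+1)  2235: Mon (+1)
  2236: Wed (+2)  2237: Thu (+1)  2238: Fri (+1)  2239: Sat (+1) ✓  2240: Mon (+2)
  2241: Tue (+1)  2242: Wed (+1)  2243: Thu (+1)  2244: Sat (+2) ✓  … (61 more years) …
  2306: Fri (+1)  2307: Sat (+1) ✓  2308: Mon (+2)  2309: Tue (+1)  2310: Wed (+1)
  2311: Thu (+1)  2312: Sat (+2) ✓  2313: Sun (+1)  2314: Mon (+1)  2315: Tue (+1)
  2316: Thu (+2)  2317: Fri (+1)  2318: Sat (+1) ✓  2319: Sun (+1)
Saturday years: 2233, 2239, 2244, 2250, 2261, 2267, 2272, 2278, 2289, 2295, 2301, 2307, 2312, 2318 — 14 in total.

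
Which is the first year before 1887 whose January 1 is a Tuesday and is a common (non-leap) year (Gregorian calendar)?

1878

Jan 1 advances by 2 weekdays after a leap year and by 1 after a common year.
1887: Jan 1 is Saturday.
1886: Friday
1885: Thursday
1884: Tuesday (leap)
1883: Monday
1882: Sunday
1881: Saturday
1880: Thursday (leap)
1879: Wednesday
1878: Tuesday
1878 begins on a Tuesday and is a common year.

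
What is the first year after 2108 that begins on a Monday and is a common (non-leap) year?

Jan 1 advances by 2 weekdays after a leap year and by 1 after a common year.
2108: Jan 1 is Sunday (leap).
2109: Tuesday
2110: Wednesday
2111: Thursday
2112: Friday (leap)
2113: Sunday
2114: Monday
2114 begins on a Monday and is a common year.

2114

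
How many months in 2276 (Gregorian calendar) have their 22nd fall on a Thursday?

Check the 22nd of each month of 2276: Jan 22: Sat, Feb 22: Tue, Mar 22: Wed, Apr 22: Sat, May 22: Mon, Jun 22: Thu, Jul 22: Sat, Aug 22: Tue, Sep 22: Fri, Oct 22: Sun, Nov 22: Wed, Dec 22: Fri.
Thursday occurs in June — 1 month.

1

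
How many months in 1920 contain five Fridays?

5

A month of length L has five Fridays iff its first Friday is on day ≤ L−28 (so day 1–3 in a 31-day month, 1–2 in a 30-day month, day 1 in a leap February).
Checking each month of 1920: Jan starts Thu (31d) ✓; Feb starts Sun (29d); Mar starts Mon (31d); Apr starts Thu (30d) ✓; May starts Sat (31d); Jun starts Tue (30d); Jul starts Thu (31d) ✓; Aug starts Sun (31d); Sep starts Wed (30d); Oct starts Fri (31d) ✓; Nov starts Mon (30d); Dec starts Wed (31d) ✓.
Five-Friday months: January, April, July, October, December → 5.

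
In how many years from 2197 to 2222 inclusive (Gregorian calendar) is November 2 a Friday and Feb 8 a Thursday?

3

Check each year's weekday for November 2 and Feb 8:
  2197: Thu/Wed  2198: Fri/Thu ✓  2199: Sat/Fri  2200: Sun/Sat  2201: Mon/Sun  2202: Tue/Mon  2203: Wed/Tue  2204: Fri/Wed  2205: Sat/Fri  2206: Sun/Sat  2207: Mon/Sun  2208: Wed/Mon  2209: Thu/Wed  2210: Fri/Thu ✓  2211: Sat/Fri  2212: Mon/Sat  2213: Tue/Mon  2214: Wed/Tue  2215: Thu/Wed  2216: Sat/Thu  2217: Sun/Sat  2218: Mon/Sun  2219: Tue/Mon  2220: Thu/Tue  2221: Fri/Thu ✓  2222: Sat/Fri
Both conditions hold in: 2198, 2210, 2221 — 3.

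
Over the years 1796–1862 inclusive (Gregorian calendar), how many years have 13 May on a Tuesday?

10

Track 13 May's weekday year by year (advancing +1, or +2 across a Feb 29):
  1796: Fri  1797: Sat (+1)  1798: Sun (+1)  1799: Mon (+1)  1800: Tue (+1) ✓
  1801: Wed (+1)  1802: Thu (+1)  1803: Fri (+1)  1804: Sun (+2)  1805: Mon (+1)
  1806: Tue (+1) ✓  1807: Wed (+1)  1808: Fri (+2)  1809: Sat (+1)  … (39 more years) …
  1849: Sun (+1)  1850: Mon (+1)  1851: Tue (+1) ✓  1852: Thu (+2)  1853: Fri (+1)
  1854: Sat (+1)  1855: Sun (+1)  1856: Tue (+2) ✓  1857: Wed (+1)  1858: Thu (+1)
  1859: Fri (+1)  1860: Sun (+2)  1861: Mon (+1)  1862: Tue (+1) ✓
Tuesday years: 1800, 1806, 1817, 1823, 1828, 1834, 1845, 1851, 1856, 1862 — 10 in total.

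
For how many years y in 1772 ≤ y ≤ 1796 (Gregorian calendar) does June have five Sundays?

7

June has 30 days; it has five Sundays when Sunday falls among the first (month-length − 28) days — i.e. when June 1 is one of Sunday/Saturday.
June 1 by year: 1772:Mon 1773:Tue 1774:Wed 1775:Thu 1776:Sat✓ 1777:Sun✓ 1778:Mon 1779:Tue 1780:Thu 1781:Fri 1782:Sat✓ 1783:Sun✓ 1784:Tue 1785:Wed 1786:Thu 1787:Fri 1788:Sun✓ 1789:Mon 1790:Tue 1791:Wed 1792:Fri 1793:Sat✓ 1794:Sun✓ 1795:Mon 1796:Wed
Years with five Sundays: 1776, 1777, 1782, 1783, 1788, 1793, 1794 → 7.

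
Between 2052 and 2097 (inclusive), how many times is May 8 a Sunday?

6

Track May 8's weekday year by year (advancing +1, or +2 across a Feb 29):
  2052: Wed  2053: Thu (+1)  2054: Fri (+1)  2055: Sat (+1)  2056: Mon (+2)
  2057: Tue (+1)  2058: Wed (+1)  2059: Thu (+1)  2060: Sat (+2)  2061: Sun (+1) ✓
  2062: Mon (+1)  2063: Tue (+1)  2064: Thu (+2)  2065: Fri (+1)  … (18 more years) …
  2084: Mon (+2)  2085: Tue (+1)  2086: Wed (+1)  2087: Thu (+1)  2088: Sat (+2)
  2089: Sun (+1) ✓  2090: Mon (+1)  2091: Tue (+1)  2092: Thu (+2)  2093: Fri (+1)
  2094: Sat (+1)  2095: Sun (+1) ✓  2096: Tue (+2)  2097: Wed (+1)
Sunday years: 2061, 2067, 2072, 2078, 2089, 2095 — 6 in total.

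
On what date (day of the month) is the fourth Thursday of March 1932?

24

March 1, 1932 is a Tuesday, so the first Thursday is the 3rd.
The fourth Thursday is 3 + 21 = 24.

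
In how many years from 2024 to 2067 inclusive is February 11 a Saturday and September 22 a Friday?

4

Check each year's weekday for February 11 and September 22:
  2024: Sun/Sun  2025: Tue/Mon  2026: Wed/Tue  2027: Thu/Wed  2028: Fri/Fri  2029: Sun/Sat  2030: Mon/Sun  2031: Tue/Mon  2032: Wed/Wed  2033: Fri/Thu  2034: Sat/Fri ✓  2035: Sun/Sat  2036: Mon/Mon  2037: Wed/Tue  …(16 more)…  2054: Wed/Tue  2055: Thu/Wed  2056: Fri/Fri  2057: Sun/Sat  2058: Mon/Sun  2059: Tue/Mon  2060: Wed/Wed  2061: Fri/Thu  2062: Sat/Fri ✓  2063: Sun/Sat  2064: Mon/Mon  2065: Wed/Tue  2066: Thu/Wed  2067: Fri/Thu
Both conditions hold in: 2034, 2045, 2051, 2062 — 4.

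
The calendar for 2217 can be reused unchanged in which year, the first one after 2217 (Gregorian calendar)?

2223

Two years share a calendar iff Jan 1 falls on the same weekday and both are leap or both are common. 2217: Jan 1 is Wednesday, common year.
2218: Jan 1 Thursday, common
2219: Jan 1 Friday, common
2220: Jan 1 Saturday, leap
2221: Jan 1 Monday, common
2222: Jan 1 Tuesday, common
2223: Jan 1 Wednesday, common
2223 matches on both conditions.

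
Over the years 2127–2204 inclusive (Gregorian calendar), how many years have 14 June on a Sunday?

11

Track 14 June's weekday year by year (advancing +1, or +2 across a Feb 29):
  2127: Sat  2128: Mon (+2)  2129: Tue (+1)  2130: Wed (+1)  2131: Thu (+1)
  2132: Sat (+2)  2133: Sun (+1) ✓  2134: Mon (+1)  2135: Tue (+1)  2136: Thu (+2)
  2137: Fri (+1)  2138: Sat (+1)  2139: Sun (+1) ✓  2140: Tue (+2)  … (50 more years) …
  2191: Tue (+1)  2192: Thu (+2)  2193: Fri (+1)  2194: Sat (+1)  2195: Sun (+1) ✓
  2196: Tue (+2)  2197: Wed (+1)  2198: Thu (+1)  2199: Fri (+1)  2200: Sat (+1)
  2201: Sun (+1) ✓  2202: Mon (+1)  2203: Tue (+1)  2204: Thu (+2)
Sunday years: 2133, 2139, 2144, 2150, 2161, 2167, 2172, 2178, 2189, 2195, 2201 — 11 in total.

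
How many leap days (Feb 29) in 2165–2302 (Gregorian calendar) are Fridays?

Leap years in 2165–2302: 32 of them.
Feb 29 weekday advances by 5 (mod 7) from one leap year to the next four years later (or differs when a century non-leap intervenes).
Leap-day weekdays: 2168:Mon 2172:Sat 2176:Thu 2180:Tue 2184:Sun 2188:Fri✓ 2192:Wed 2196:Mon 2204:Wed 2208:Mon 2212:Sat 2216:Thu 2220:Tue …(6 more)… 2248:Tue 2252:Sun 2256:Fri✓ 2260:Wed 2264:Mon 2268:Sat 2272:Thu 2276:Tue 2280:Sun 2284:Fri✓ 2288:Wed 2292:Mon 2296:Sat
Friday: 2188, 2228, 2256, 2284 → 4.

4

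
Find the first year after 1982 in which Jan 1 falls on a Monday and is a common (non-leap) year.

1990

Jan 1 advances by 2 weekdays after a leap year and by 1 after a common year.
1982: Jan 1 is Friday.
1983: Saturday
1984: Sunday (leap)
1985: Tuesday
1986: Wednesday
1987: Thursday
1988: Friday (leap)
1989: Sunday
1990: Monday
1990 begins on a Monday and is a common year.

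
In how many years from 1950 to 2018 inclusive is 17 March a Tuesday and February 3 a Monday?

2

Check each year's weekday for 17 March and February 3:
  1950: Fri/Fri  1951: Sat/Sat  1952: Mon/Sun  1953: Tue/Tue  1954: Wed/Wed  1955: Thu/Thu  1956: Sat/Fri  1957: Sun/Sun  1958: Mon/Mon  1959: Tue/Tue  1960: Thu/Wed  1961: Fri/Fri  1962: Sat/Sat  1963: Sun/Sun  …(41 more)…  2005: Thu/Thu  2006: Fri/Fri  2007: Sat/Sat  2008: Mon/Sun  2009: Tue/Tue  2010: Wed/Wed  2011: Thu/Thu  2012: Sat/Fri  2013: Sun/Sun  2014: Mon/Mon  2015: Tue/Tue  2016: Thu/Wed  2017: Fri/Fri  2018: Sat/Sat
Both conditions hold in: 1964, 1992 — 2.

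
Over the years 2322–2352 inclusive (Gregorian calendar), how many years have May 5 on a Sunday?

4

Track May 5's weekday year by year (advancing +1, or +2 across a Feb 29):
  2322: Fri  2323: Sat (+1)  2324: Mon (+2)  2325: Tue (+1)  2326: Wed (+1)
  2327: Thu (+1)  2328: Sat (+2)  2329: Sun (+1) ✓  2330: Mon (+1)  2331: Tue (+1)
  2332: Thu (+2)  2333: Fri (+1)  2334: Sat (+1)  2335: Sun (+1) ✓  … (3 more years) …
  2339: Fri (+1)  2340: Sun (+2) ✓  2341: Mon (+1)  2342: Tue (+1)  2343: Wed (+1)
  2344: Fri (+2)  2345: Sat (+1)  2346: Sun (+1) ✓  2347: Mon (+1)  2348: Wed (+2)
  2349: Thu (+1)  2350: Fri (+1)  2351: Sat (+1)  2352: Mon (+2)
Sunday years: 2329, 2335, 2340, 2346 — 4 in total.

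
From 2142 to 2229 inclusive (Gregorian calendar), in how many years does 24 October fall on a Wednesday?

13

Track 24 October's weekday year by year (advancing +1, or +2 across a Feb 29):
  2142: Wed ✓  2143: Thu (+1)  2144: Sat (+2)  2145: Sun (+1)  2146: Mon (+1)
  2147: Tue (+1)  2148: Thu (+2)  2149: Fri (+1)  2150: Sat (+1)  2151: Sun (+1)
  2152: Tue (+2)  2153: Wed (+1) ✓  2154: Thu (+1)  2155: Fri (+1)  … (60 more years) …
  2216: Thu (+2)  2217: Fri (+1)  2218: Sat (+1)  2219: Sun (+1)  2220: Tue (+2)
  2221: Wed (+1) ✓  2222: Thu (+1)  2223: Fri (+1)  2224: Sun (+2)  2225: Mon (+1)
  2226: Tue (+1)  2227: Wed (+1) ✓  2228: Fri (+2)  2229: Sat (+1)
Wednesday years: 2142, 2153, 2159, 2164, 2170, 2181, 2187, 2192, 2198, 2204, 2210, 2221, 2227 — 13 in total.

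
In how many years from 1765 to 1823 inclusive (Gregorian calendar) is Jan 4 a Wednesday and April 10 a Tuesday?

Check each year's weekday for Jan 4 and April 10:
  1765: Fri/Wed  1766: Sat/Thu  1767: Sun/Fri  1768: Mon/Sun  1769: Wed/Mon  1770: Thu/Tue  1771: Fri/Wed  1772: Sat/Fri  1773: Mon/Sat  1774: Tue/Sun  1775: Wed/Mon  1776: Thu/Wed  1777: Sat/Thu  1778: Sun/Fri  …(31 more)…  1810: Thu/Tue  1811: Fri/Wed  1812: Sat/Fri  1813: Mon/Sat  1814: Tue/Sun  1815: Wed/Mon  1816: Thu/Wed  1817: Sat/Thu  1818: Sun/Fri  1819: Mon/Sat  1820: Tue/Mon  1821: Thu/Tue  1822: Fri/Wed  1823: Sat/Thu
Both conditions hold in: 1792, 1804 — 2.

2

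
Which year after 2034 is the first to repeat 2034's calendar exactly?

Two years share a calendar iff Jan 1 falls on the same weekday and both are leap or both are common. 2034: Jan 1 is Sunday, common year.
2035: Jan 1 Monday, common
2036: Jan 1 Tuesday, leap
2037: Jan 1 Thursday, common
2038: Jan 1 Friday, common
2039: Jan 1 Saturday, common
2040: Jan 1 Sunday, leap
2041: Jan 1 Tuesday, common
2042: Jan 1 Wednesday, common
2043: Jan 1 Thursday, common
2044: Jan 1 Friday, leap
2045: Jan 1 Sunday, common
2045 matches on both conditions.

2045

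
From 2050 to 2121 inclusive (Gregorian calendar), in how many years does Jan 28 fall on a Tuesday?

Track Jan 28's weekday year by year (advancing +1, or +2 across a Feb 29):
  2050: Fri  2051: Sat (+1)  2052: Sun (+1)  2053: Tue (+2) ✓  2054: Wed (+1)
  2055: Thu (+1)  2056: Fri (+1)  2057: Sun (+2)  2058: Mon (+1)  2059: Tue (+1) ✓
  2060: Wed (+1)  2061: Fri (+2)  2062: Sat (+1)  2063: Sun (+1)  … (44 more years) …
  2108: Sat (+1)  2109: Mon (+2)  2110: Tue (+1) ✓  2111: Wed (+1)  2112: Thu (+1)
  2113: Sat (+2)  2114: Sun (+1)  2115: Mon (+1)  2116: Tue (+1) ✓  2117: Thu (+2)
  2118: Fri (+1)  2119: Sat (+1)  2120: Sun (+1)  2121: Tue (+2) ✓
Tuesday years: 2053, 2059, 2070, 2076, 2081, 2087, 2098, 2110, 2116, 2121 — 10 in total.

10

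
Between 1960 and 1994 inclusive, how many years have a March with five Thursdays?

16

March has 31 days; it has five Thursdays when Thursday falls among the first (month-length − 28) days — i.e. when March 1 is one of Thursday/Wednesday/Tuesday.
March 1 by year: 1960:Tue✓ 1961:Wed✓ 1962:Thu✓ 1963:Fri 1964:Sun 1965:Mon 1966:Tue✓ 1967:Wed✓ 1968:Fri 1969:Sat 1970:Sun 1971:Mon 1972:Wed✓ 1973:Thu✓ 1974:Fri …(5 more)… 1980:Sat 1981:Sun 1982:Mon 1983:Tue✓ 1984:Thu✓ 1985:Fri 1986:Sat 1987:Sun 1988:Tue✓ 1989:Wed✓ 1990:Thu✓ 1991:Fri 1992:Sun 1993:Mon 1994:Tue✓
Years with five Thursdays: 1960, 1961, 1962, 1966, 1967, 1972, 1973, 1977, 1978, 1979, 1983, 1984, 1988, 1989, 1990, 1994 → 16.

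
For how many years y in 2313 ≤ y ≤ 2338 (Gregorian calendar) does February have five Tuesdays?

1

February has 28 days (29 in leap years); it has five Tuesdays when Tuesday falls among the first (month-length − 28) days — i.e. when February 1 is Tuesday in a leap year (never in a common year).
February 1 by year: 2313:Sat 2314:Sun 2315:Mon 2316:Tue✓ 2317:Thu 2318:Fri 2319:Sat 2320:Sun 2321:Tue 2322:Wed 2323:Thu 2324:Fri 2325:Sun 2326:Mon 2327:Tue 2328:Wed 2329:Fri 2330:Sat 2331:Sun 2332:Mon 2333:Wed 2334:Thu 2335:Fri 2336:Sat 2337:Mon 2338:Tue
Years with five Tuesdays: 2316 → 1.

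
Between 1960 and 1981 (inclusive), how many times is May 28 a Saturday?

Track May 28's weekday year by year (advancing +1, or +2 across a Feb 29):
  1960: Sat ✓  1961: Sun (+1)  1962: Mon (+1)  1963: Tue (+1)  1964: Thu (+2)
  1965: Fri (+1)  1966: Sat (+1) ✓  1967: Sun (+1)  1968: Tue (+2)  1969: Wed (+1)
  1970: Thu (+1)  1971: Fri (+1)  1972: Sun (+2)  1973: Mon (+1)  1974: Tue (+1)
  1975: Wed (+1)  1976: Fri (+2)  1977: Sat (+1) ✓  1978: Sun (+1)  1979: Mon (+1)
  1980: Wed (+2)  1981: Thu (+1)
Saturday years: 1960, 1966, 1977 — 3 in total.

3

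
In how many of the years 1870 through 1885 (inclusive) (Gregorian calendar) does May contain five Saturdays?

May has 31 days; it has five Saturdays when Saturday falls among the first (month-length − 28) days — i.e. when May 1 is one of Saturday/Friday/Thursday.
May 1 by year: 1870:Sun 1871:Mon 1872:Wed 1873:Thu✓ 1874:Fri✓ 1875:Sat✓ 1876:Mon 1877:Tue 1878:Wed 1879:Thu✓ 1880:Sat✓ 1881:Sun 1882:Mon 1883:Tue 1884:Thu✓ 1885:Fri✓
Years with five Saturdays: 1873, 1874, 1875, 1879, 1880, 1884, 1885 → 7.

7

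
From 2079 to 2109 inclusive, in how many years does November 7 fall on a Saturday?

Track November 7's weekday year by year (advancing +1, or +2 across a Feb 29):
  2079: Tue  2080: Thu (+2)  2081: Fri (+1)  2082: Sat (+1) ✓  2083: Sun (+1)
  2084: Tue (+2)  2085: Wed (+1)  2086: Thu (+1)  2087: Fri (+1)  2088: Sun (+2)
  2089: Mon (+1)  2090: Tue (+1)  2091: Wed (+1)  2092: Fri (+2)  … (3 more years) …
  2096: Wed (+2)  2097: Thu (+1)  2098: Fri (+1)  2099: Sat (+1) ✓  2100: Sun (+1)
  2101: Mon (+1)  2102: Tue (+1)  2103: Wed (+1)  2104: Fri (+2)  2105: Sat (+1) ✓
  2106: Sun (+1)  2107: Mon (+1)  2108: Wed (+2)  2109: Thu (+1)
Saturday years: 2082, 2093, 2099, 2105 — 4 in total.

4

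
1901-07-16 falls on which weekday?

Tuesday

January 1, 1901 is a Tuesday.
July 16 is day 197 of the year, i.e. 196 days after Jan 1.
196 mod 7 = 0, so advance 0 weekdays from Tuesday: Tuesday.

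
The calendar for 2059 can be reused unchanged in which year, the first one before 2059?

Two years share a calendar iff Jan 1 falls on the same weekday and both are leap or both are common. 2059: Jan 1 is Wednesday, common year.
2058: Jan 1 Tuesday, common
2057: Jan 1 Monday, common
2056: Jan 1 Saturday, leap
2055: Jan 1 Friday, common
2054: Jan 1 Thursday, common
2053: Jan 1 Wednesday, common
2053 matches on both conditions.

2053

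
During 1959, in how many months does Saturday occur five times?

A month of length L has five Saturdays iff its first Saturday is on day ≤ L−28 (so day 1–3 in a 31-day month, 1–2 in a 30-day month, day 1 in a leap February).
Checking each month of 1959: Jan starts Thu (31d) ✓; Feb starts Sun (28d); Mar starts Sun (31d); Apr starts Wed (30d); May starts Fri (31d) ✓; Jun starts Mon (30d); Jul starts Wed (31d); Aug starts Sat (31d) ✓; Sep starts Tue (30d); Oct starts Thu (31d) ✓; Nov starts Sun (30d); Dec starts Tue (31d).
Five-Saturday months: January, May, August, October → 4.

4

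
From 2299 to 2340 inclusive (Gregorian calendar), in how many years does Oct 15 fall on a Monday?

6

Track Oct 15's weekday year by year (advancing +1, or +2 across a Feb 29):
  2299: Sun  2300: Mon (+1) ✓  2301: Tue (+1)  2302: Wed (+1)  2303: Thu (+1)
  2304: Sat (+2)  2305: Sun (+1)  2306: Mon (+1) ✓  2307: Tue (+1)  2308: Thu (+2)
  2309: Fri (+1)  2310: Sat (+1)  2311: Sun (+1)  2312: Tue (+2)  … (14 more years) …
  2327: Sat (+1)  2328: Mon (+2) ✓  2329: Tue (+1)  2330: Wed (+1)  2331: Thu (+1)
  2332: Sat (+2)  2333: Sun (+1)  2334: Mon (+1) ✓  2335: Tue (+1)  2336: Thu (+2)
  2337: Fri (+1)  2338: Sat (+1)  2339: Sun (+1)  2340: Tue (+2)
Monday years: 2300, 2306, 2317, 2323, 2328, 2334 — 6 in total.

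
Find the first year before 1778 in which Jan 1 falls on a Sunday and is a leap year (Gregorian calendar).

1764

Jan 1 advances by 2 weekdays after a leap year and by 1 after a common year.
1778: Jan 1 is Thursday.
1777: Wednesday
1776: Monday (leap)
1775: Sunday
1774: Saturday
1773: Friday
1772: Wednesday (leap)
1771: Tuesday
1770: Monday
1769: Sunday
1768: Friday (leap)
1767: Thursday
1766: Wednesday
1765: Tuesday
1764: Sunday (leap)
1764 begins on a Sunday and is a leap year.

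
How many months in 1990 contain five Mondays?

A month of length L has five Mondays iff its first Monday is on day ≤ L−28 (so day 1–3 in a 31-day month, 1–2 in a 30-day month, day 1 in a leap February).
Checking each month of 1990: Jan starts Mon (31d) ✓; Feb starts Thu (28d); Mar starts Thu (31d); Apr starts Sun (30d) ✓; May starts Tue (31d); Jun starts Fri (30d); Jul starts Sun (31d) ✓; Aug starts Wed (31d); Sep starts Sat (30d); Oct starts Mon (31d) ✓; Nov starts Thu (30d); Dec starts Sat (31d) ✓.
Five-Monday months: January, April, July, October, December → 5.

5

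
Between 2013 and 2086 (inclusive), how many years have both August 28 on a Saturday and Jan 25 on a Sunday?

2

Check each year's weekday for August 28 and Jan 25:
  2013: Wed/Fri  2014: Thu/Sat  2015: Fri/Sun  2016: Sun/Mon  2017: Mon/Wed  2018: Tue/Thu  2019: Wed/Fri  2020: Fri/Sat  2021: Sat/Mon  2022: Sun/Tue  2023: Mon/Wed  2024: Wed/Thu  2025: Thu/Sat  2026: Fri/Sun  …(46 more)…  2073: Mon/Wed  2074: Tue/Thu  2075: Wed/Fri  2076: Fri/Sat  2077: Sat/Mon  2078: Sun/Tue  2079: Mon/Wed  2080: Wed/Thu  2081: Thu/Sat  2082: Fri/Sun  2083: Sat/Mon  2084: Mon/Tue  2085: Tue/Thu  2086: Wed/Fri
Both conditions hold in: 2032, 2060 — 2.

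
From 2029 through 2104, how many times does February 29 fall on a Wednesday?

3

Leap years in 2029–2104: 18 of them.
Feb 29 weekday advances by 5 (mod 7) from one leap year to the next four years later (or differs when a century non-leap intervenes).
Leap-day weekdays: 2032:Sun 2036:Fri 2040:Wed✓ 2044:Mon 2048:Sat 2052:Thu 2056:Tue 2060:Sun 2064:Fri 2068:Wed✓ 2072:Mon 2076:Sat 2080:Thu 2084:Tue 2088:Sun 2092:Fri 2096:Wed✓ 2104:Fri
Wednesday: 2040, 2068, 2096 → 3.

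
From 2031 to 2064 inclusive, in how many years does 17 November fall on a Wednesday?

5

Track 17 November's weekday year by year (advancing +1, or +2 across a Feb 29):
  2031: Mon  2032: Wed (+2) ✓  2033: Thu (+1)  2034: Fri (+1)  2035: Sat (+1)
  2036: Mon (+2)  2037: Tue (+1)  2038: Wed (+1) ✓  2039: Thu (+1)  2040: Sat (+2)
  2041: Sun (+1)  2042: Mon (+1)  2043: Tue (+1)  2044: Thu (+2)  … (6 more years) …
  2051: Fri (+1)  2052: Sun (+2)  2053: Mon (+1)  2054: Tue (+1)  2055: Wed (+1) ✓
  2056: Fri (+2)  2057: Sat (+1)  2058: Sun (+1)  2059: Mon (+1)  2060: Wed (+2) ✓
  2061: Thu (+1)  2062: Fri (+1)  2063: Sat (+1)  2064: Mon (+2)
Wednesday years: 2032, 2038, 2049, 2055, 2060 — 5 in total.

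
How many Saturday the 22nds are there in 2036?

2

Check the 22nd of each month of 2036: Jan 22: Tue, Feb 22: Fri, Mar 22: Sat, Apr 22: Tue, May 22: Thu, Jun 22: Sun, Jul 22: Tue, Aug 22: Fri, Sep 22: Mon, Oct 22: Wed, Nov 22: Sat, Dec 22: Mon.
Saturday occurs in March, November — 2 months.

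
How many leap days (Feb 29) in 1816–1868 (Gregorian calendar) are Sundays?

2

Leap years in 1816–1868: 14 of them.
Feb 29 weekday advances by 5 (mod 7) from one leap year to the next four years later (or differs when a century non-leap intervenes).
Leap-day weekdays: 1816:Thu 1820:Tue 1824:Sun✓ 1828:Fri 1832:Wed 1836:Mon 1840:Sat 1844:Thu 1848:Tue 1852:Sun✓ 1856:Fri 1860:Wed 1864:Mon 1868:Sat
Sunday: 1824, 1852 → 2.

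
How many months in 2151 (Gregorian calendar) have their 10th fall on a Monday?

1

Check the 10th of each month of 2151: Jan 10: Sun, Feb 10: Wed, Mar 10: Wed, Apr 10: Sat, May 10: Mon, Jun 10: Thu, Jul 10: Sat, Aug 10: Tue, Sep 10: Fri, Oct 10: Sun, Nov 10: Wed, Dec 10: Fri.
Monday occurs in May — 1 month.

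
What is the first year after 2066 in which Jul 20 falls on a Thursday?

From one year to the next, a fixed date's weekday advances by 1, or by 2 when a Feb 29 lies between the two dates.
2066: July 20 is Tuesday.
2067: Wednesday (+1)
2068: Friday (+2)
2069: Saturday (+1)
2070: Sunday (+1)
2071: Monday (+1)
2072: Wednesday (+2)
2073: Thursday (+1)
Jul 20 falls on a Thursday in 2073.

2073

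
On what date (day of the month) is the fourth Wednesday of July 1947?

July 1, 1947 is a Tuesday, so the first Wednesday is the 2nd.
The fourth Wednesday is 2 + 21 = 23.

23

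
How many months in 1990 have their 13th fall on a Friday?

2

Check the 13th of each month of 1990: Jan 13: Sat, Feb 13: Tue, Mar 13: Tue, Apr 13: Fri, May 13: Sun, Jun 13: Wed, Jul 13: Fri, Aug 13: Mon, Sep 13: Thu, Oct 13: Sat, Nov 13: Tue, Dec 13: Thu.
Friday occurs in April, July — 2 months.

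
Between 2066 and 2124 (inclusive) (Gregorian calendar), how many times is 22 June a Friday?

8

Track 22 June's weekday year by year (advancing +1, or +2 across a Feb 29):
  2066: Tue  2067: Wed (+1)  2068: Fri (+2) ✓  2069: Sat (+1)  2070: Sun (+1)
  2071: Mon (+1)  2072: Wed (+2)  2073: Thu (+1)  2074: Fri (+1) ✓  2075: Sat (+1)
  2076: Mon (+2)  2077: Tue (+1)  2078: Wed (+1)  2079: Thu (+1)  … (31 more years) …
  2111: Mon (+1)  2112: Wed (+2)  2113: Thu (+1)  2114: Fri (+1) ✓  2115: Sat (+1)
  2116: Mon (+2)  2117: Tue (+1)  2118: Wed (+1)  2119: Thu (+1)  2120: Sat (+2)
  2121: Sun (+1)  2122: Mon (+1)  2123: Tue (+1)  2124: Thu (+2)
Friday years: 2068, 2074, 2085, 2091, 2096, 2103, 2108, 2114 — 8 in total.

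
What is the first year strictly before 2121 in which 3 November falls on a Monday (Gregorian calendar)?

2110

From one year to the next, a fixed date's weekday advances by 1, or by 2 when a Feb 29 lies between the two dates.
2121: November 3 is Monday.
2120: Sunday (−1)
2119: Friday (−2)
2118: Thursday (−1)
2117: Wednesday (−1)
2116: Tuesday (−1)
2115: Sunday (−2)
2114: Saturday (−1)
2113: Friday (−1)
2112: Thursday (−1)
2111: Tuesday (−2)
2110: Monday (−1)
3 November falls on a Monday in 2110.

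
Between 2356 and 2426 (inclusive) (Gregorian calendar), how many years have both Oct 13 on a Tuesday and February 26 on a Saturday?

Check each year's weekday for Oct 13 and February 26:
  2356: Sat/Sun  2357: Sun/Tue  2358: Mon/Wed  2359: Tue/Thu  2360: Thu/Fri  2361: Fri/Sun  2362: Sat/Mon  2363: Sun/Tue  2364: Tue/Wed  2365: Wed/Fri  2366: Thu/Sat  2367: Fri/Sun  2368: Sun/Mon  2369: Mon/Wed  …(43 more)…  2413: Sun/Tue  2414: Mon/Wed  2415: Tue/Thu  2416: Thu/Fri  2417: Fri/Sun  2418: Sat/Mon  2419: Sun/Tue  2420: Tue/Wed  2421: Wed/Fri  2422: Thu/Sat  2423: Fri/Sun  2424: Sun/Mon  2425: Mon/Wed  2426: Tue/Thu
Both conditions hold in: no year — 0.

0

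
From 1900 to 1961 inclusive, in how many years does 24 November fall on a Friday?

Track 24 November's weekday year by year (advancing +1, or +2 across a Feb 29):
  1900: Sat  1901: Sun (+1)  1902: Mon (+1)  1903: Tue (+1)  1904: Thu (+2)
  1905: Fri (+1) ✓  1906: Sat (+1)  1907: Sun (+1)  1908: Tue (+2)  1909: Wed (+1)
  1910: Thu (+1)  1911: Fri (+1) ✓  1912: Sun (+2)  1913: Mon (+1)  … (34 more years) …
  1948: Wed (+2)  1949: Thu (+1)  1950: Fri (+1) ✓  1951: Sat (+1)  1952: Mon (+2)
  1953: Tue (+1)  1954: Wed (+1)  1955: Thu (+1)  1956: Sat (+2)  1957: Sun (+1)
  1958: Mon (+1)  1959: Tue (+1)  1960: Thu (+2)  1961: Fri (+1) ✓
Friday years: 1905, 1911, 1916, 1922, 1933, 1939, 1944, 1950, 1961 — 9 in total.

9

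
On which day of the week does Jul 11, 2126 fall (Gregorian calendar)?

Thursday

January 1, 2126 is a Tuesday.
July 11 is day 192 of the year, i.e. 191 days after Jan 1.
191 mod 7 = 2, so advance 2 weekdays from Tuesday: Thursday.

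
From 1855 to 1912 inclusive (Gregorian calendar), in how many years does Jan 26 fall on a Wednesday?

7

Track Jan 26's weekday year by year (advancing +1, or +2 across a Feb 29):
  1855: Fri  1856: Sat (+1)  1857: Mon (+2)  1858: Tue (+1)  1859: Wed (+1) ✓
  1860: Thu (+1)  1861: Sat (+2)  1862: Sun (+1)  1863: Mon (+1)  1864: Tue (+1)
  1865: Thu (+2)  1866: Fri (+1)  1867: Sat (+1)  1868: Sun (+1)  … (30 more years) …
  1899: Thu (+1)  1900: Fri (+1)  1901: Sat (+1)  1902: Sun (+1)  1903: Mon (+1)
  1904: Tue (+1)  1905: Thu (+2)  1906: Fri (+1)  1907: Sat (+1)  1908: Sun (+1)
  1909: Tue (+2)  1910: Wed (+1) ✓  1911: Thu (+1)  1912: Fri (+1)
Wednesday years: 1859, 1870, 1876, 1881, 1887, 1898, 1910 — 7 in total.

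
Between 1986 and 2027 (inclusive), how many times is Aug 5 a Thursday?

Track Aug 5's weekday year by year (advancing +1, or +2 across a Feb 29):
  1986: Tue  1987: Wed (+1)  1988: Fri (+2)  1989: Sat (+1)  1990: Sun (+1)
  1991: Mon (+1)  1992: Wed (+2)  1993: Thu (+1) ✓  1994: Fri (+1)  1995: Sat (+1)
  1996: Mon (+2)  1997: Tue (+1)  1998: Wed (+1)  1999: Thu (+1) ✓  … (14 more years) …
  2014: Tue (+1)  2015: Wed (+1)  2016: Fri (+2)  2017: Sat (+1)  2018: Sun (+1)
  2019: Mon (+1)  2020: Wed (+2)  2021: Thu (+1) ✓  2022: Fri (+1)  2023: Sat (+1)
  2024: Mon (+2)  2025: Tue (+1)  2026: Wed (+1)  2027: Thu (+1) ✓
Thursday years: 1993, 1999, 2004, 2010, 2021, 2027 — 6 in total.

6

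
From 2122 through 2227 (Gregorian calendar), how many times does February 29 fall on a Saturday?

3

Leap years in 2122–2227: 25 of them.
Feb 29 weekday advances by 5 (mod 7) from one leap year to the next four years later (or differs when a century non-leap intervenes).
Leap-day weekdays: 2124:Tue 2128:Sun 2132:Fri 2136:Wed 2140:Mon 2144:Sat✓ 2148:Thu 2152:Tue 2156:Sun 2160:Fri 2164:Wed 2168:Mon 2172:Sat✓ 2176:Thu 2180:Tue 2184:Sun 2188:Fri 2192:Wed 2196:Mon 2204:Wed 2208:Mon 2212:Sat✓ 2216:Thu 2220:Tue 2224:Sun
Saturday: 2144, 2172, 2212 → 3.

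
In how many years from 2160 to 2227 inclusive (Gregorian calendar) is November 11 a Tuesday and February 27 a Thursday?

8

Check each year's weekday for November 11 and February 27:
  2160: Tue/Wed  2161: Wed/Fri  2162: Thu/Sat  2163: Fri/Sun  2164: Sun/Mon  2165: Mon/Wed  2166: Tue/Thu ✓  2167: Wed/Fri  2168: Fri/Sat  2169: Sat/Mon  2170: Sun/Tue  2171: Mon/Wed  2172: Wed/Thu  2173: Thu/Sat  …(40 more)…  2214: Fri/Sun  2215: Sat/Mon  2216: Mon/Tue  2217: Tue/Thu ✓  2218: Wed/Fri  2219: Thu/Sat  2220: Sat/Sun  2221: Sun/Tue  2222: Mon/Wed  2223: Tue/Thu ✓  2224: Thu/Fri  2225: Fri/Sun  2226: Sat/Mon  2227: Sun/Tue
Both conditions hold in: 2166, 2177, 2183, 2194, 2200, 2206, 2217, 2223 — 8.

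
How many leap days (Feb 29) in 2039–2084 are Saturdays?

Leap years in 2039–2084: 12 of them.
Feb 29 weekday advances by 5 (mod 7) from one leap year to the next four years later (or differs when a century non-leap intervenes).
Leap-day weekdays: 2040:Wed 2044:Mon 2048:Sat✓ 2052:Thu 2056:Tue 2060:Sun 2064:Fri 2068:Wed 2072:Mon 2076:Sat✓ 2080:Thu 2084:Tue
Saturday: 2048, 2076 → 2.

2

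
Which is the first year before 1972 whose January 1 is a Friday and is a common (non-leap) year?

Jan 1 advances by 2 weekdays after a leap year and by 1 after a common year.
1972: Jan 1 is Saturday (leap).
1971: Friday
1971 begins on a Friday and is a common year.

1971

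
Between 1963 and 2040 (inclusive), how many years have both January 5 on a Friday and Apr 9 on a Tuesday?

3

Check each year's weekday for January 5 and Apr 9:
  1963: Sat/Tue  1964: Sun/Thu  1965: Tue/Fri  1966: Wed/Sat  1967: Thu/Sun  1968: Fri/Tue ✓  1969: Sun/Wed  1970: Mon/Thu  1971: Tue/Fri  1972: Wed/Sun  1973: Fri/Mon  1974: Sat/Tue  1975: Sun/Wed  1976: Mon/Fri  …(50 more)…  2027: Tue/Fri  2028: Wed/Sun  2029: Fri/Mon  2030: Sat/Tue  2031: Sun/Wed  2032: Mon/Fri  2033: Wed/Sat  2034: Thu/Sun  2035: Fri/Mon  2036: Sat/Wed  2037: Mon/Thu  2038: Tue/Fri  2039: Wed/Sat  2040: Thu/Mon
Both conditions hold in: 1968, 1996, 2024 — 3.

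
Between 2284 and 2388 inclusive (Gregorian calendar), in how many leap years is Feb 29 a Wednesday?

Leap years in 2284–2388: 26 of them.
Feb 29 weekday advances by 5 (mod 7) from one leap year to the next four years later (or differs when a century non-leap intervenes).
Leap-day weekdays: 2284:Fri 2288:Wed✓ 2292:Mon 2296:Sat 2304:Mon 2308:Sat 2312:Thu 2316:Tue 2320:Sun 2324:Fri 2328:Wed✓ 2332:Mon 2336:Sat 2340:Thu 2344:Tue 2348:Sun 2352:Fri 2356:Wed✓ 2360:Mon 2364:Sat 2368:Thu 2372:Tue 2376:Sun 2380:Fri 2384:Wed✓ 2388:Mon
Wednesday: 2288, 2328, 2356, 2384 → 4.

4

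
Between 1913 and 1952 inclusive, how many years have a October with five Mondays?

17

October has 31 days; it has five Mondays when Monday falls among the first (month-length − 28) days — i.e. when October 1 is one of Monday/Sunday/Saturday.
October 1 by year: 1913:Wed 1914:Thu 1915:Fri 1916:Sun✓ 1917:Mon✓ 1918:Tue 1919:Wed 1920:Fri 1921:Sat✓ 1922:Sun✓ 1923:Mon✓ 1924:Wed 1925:Thu 1926:Fri 1927:Sat✓ …(10 more)… 1938:Sat✓ 1939:Sun✓ 1940:Tue 1941:Wed 1942:Thu 1943:Fri 1944:Sun✓ 1945:Mon✓ 1946:Tue 1947:Wed 1948:Fri 1949:Sat✓ 1950:Sun✓ 1951:Mon✓ 1952:Wed
Years with five Mondays: 1916, 1917, 1921, 1922, 1923, 1927, 1928, 1932, 1933, 1934, 1938, 1939, 1944, 1945, 1949, 1950, 1951 → 17.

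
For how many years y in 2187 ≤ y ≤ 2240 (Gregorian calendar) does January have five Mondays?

January has 31 days; it has five Mondays when Monday falls among the first (month-length − 28) days — i.e. when January 1 is one of Monday/Sunday/Saturday.
January 1 by year: 2187:Mon✓ 2188:Tue 2189:Thu 2190:Fri 2191:Sat✓ 2192:Sun✓ 2193:Tue 2194:Wed 2195:Thu 2196:Fri 2197:Sun✓ 2198:Mon✓ 2199:Tue 2200:Wed 2201:Thu …(24 more)… 2226:Sun✓ 2227:Mon✓ 2228:Tue 2229:Thu 2230:Fri 2231:Sat✓ 2232:Sun✓ 2233:Tue 2234:Wed 2235:Thu 2236:Fri 2237:Sun✓ 2238:Mon✓ 2239:Tue 2240:Wed
Years with five Mondays: 2187, 2191, 2192, 2197, 2198, 2203, 2204, 2209, 2210, 2214, 2215, 2216, 2220, 2221, 2225, 2226, 2227, 2231, 2232, 2237, 2238 → 21.

21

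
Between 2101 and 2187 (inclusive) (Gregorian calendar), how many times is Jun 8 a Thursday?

13

Track Jun 8's weekday year by year (advancing +1, or +2 across a Feb 29):
  2101: Wed  2102: Thu (+1) ✓  2103: Fri (+1)  2104: Sun (+2)  2105: Mon (+1)
  2106: Tue (+1)  2107: Wed (+1)  2108: Fri (+2)  2109: Sat (+1)  2110: Sun (+1)
  2111: Mon (+1)  2112: Wed (+2)  2113: Thu (+1) ✓  2114: Fri (+1)  … (59 more years) …
  2174: Wed (+1)  2175: Thu (+1) ✓  2176: Sat (+2)  2177: Sun (+1)  2178: Mon (+1)
  2179: Tue (+1)  2180: Thu (+2) ✓  2181: Fri (+1)  2182: Sat (+1)  2183: Sun (+1)
  2184: Tue (+2)  2185: Wed (+1)  2186: Thu (+1) ✓  2187: Fri (+1)
Thursday years: 2102, 2113, 2119, 2124, 2130, 2141, 2147, 2152, 2158, 2169, 2175, 2180, 2186 — 13 in total.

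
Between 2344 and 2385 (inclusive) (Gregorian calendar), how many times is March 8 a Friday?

6

Track March 8's weekday year by year (advancing +1, or +2 across a Feb 29):
  2344: Wed  2345: Thu (+1)  2346: Fri (+1) ✓  2347: Sat (+1)  2348: Mon (+2)
  2349: Tue (+1)  2350: Wed (+1)  2351: Thu (+1)  2352: Sat (+2)  2353: Sun (+1)
  2354: Mon (+1)  2355: Tue (+1)  2356: Thu (+2)  2357: Fri (+1) ✓  … (14 more years) …
  2372: Wed (+2)  2373: Thu (+1)  2374: Fri (+1) ✓  2375: Sat (+1)  2376: Mon (+2)
  2377: Tue (+1)  2378: Wed (+1)  2379: Thu (+1)  2380: Sat (+2)  2381: Sun (+1)
  2382: Mon (+1)  2383: Tue (+1)  2384: Thu (+2)  2385: Fri (+1) ✓
Friday years: 2346, 2357, 2363, 2368, 2374, 2385 — 6 in total.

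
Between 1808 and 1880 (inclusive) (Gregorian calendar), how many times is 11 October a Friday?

Track 11 October's weekday year by year (advancing +1, or +2 across a Feb 29):
  1808: Tue  1809: Wed (+1)  1810: Thu (+1)  1811: Fri (+1) ✓  1812: Sun (+2)
  1813: Mon (+1)  1814: Tue (+1)  1815: Wed (+1)  1816: Fri (+2) ✓  1817: Sat (+1)
  1818: Sun (+1)  1819: Mon (+1)  1820: Wed (+2)  1821: Thu (+1)  … (45 more years) …
  1867: Fri (+1) ✓  1868: Sun (+2)  1869: Mon (+1)  1870: Tue (+1)  1871: Wed (+1)
  1872: Fri (+2) ✓  1873: Sat (+1)  1874: Sun (+1)  1875: Mon (+1)  1876: Wed (+2)
  1877: Thu (+1)  1878: Fri (+1) ✓  1879: Sat (+1)  1880: Mon (+2)
Friday years: 1811, 1816, 1822, 1833, 1839, 1844, 1850, 1861, 1867, 1872, 1878 — 11 in total.

11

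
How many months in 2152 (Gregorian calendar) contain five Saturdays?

A month of length L has five Saturdays iff its first Saturday is on day ≤ L−28 (so day 1–3 in a 31-day month, 1–2 in a 30-day month, day 1 in a leap February).
Checking each month of 2152: Jan starts Sat (31d) ✓; Feb starts Tue (29d); Mar starts Wed (31d); Apr starts Sat (30d) ✓; May starts Mon (31d); Jun starts Thu (30d); Jul starts Sat (31d) ✓; Aug starts Tue (31d); Sep starts Fri (30d) ✓; Oct starts Sun (31d); Nov starts Wed (30d); Dec starts Fri (31d) ✓.
Five-Saturday months: January, April, July, September, December → 5.

5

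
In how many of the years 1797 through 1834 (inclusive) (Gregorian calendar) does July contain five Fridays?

July has 31 days; it has five Fridays when Friday falls among the first (month-length − 28) days — i.e. when July 1 is one of Friday/Thursday/Wednesday.
July 1 by year: 1797:Sat 1798:Sun 1799:Mon 1800:Tue 1801:Wed✓ 1802:Thu✓ 1803:Fri✓ 1804:Sun 1805:Mon 1806:Tue 1807:Wed✓ 1808:Fri✓ 1809:Sat 1810:Sun 1811:Mon …(8 more)… 1820:Sat 1821:Sun 1822:Mon 1823:Tue 1824:Thu✓ 1825:Fri✓ 1826:Sat 1827:Sun 1828:Tue 1829:Wed✓ 1830:Thu✓ 1831:Fri✓ 1832:Sun 1833:Mon 1834:Tue
Years with five Fridays: 1801, 1802, 1803, 1807, 1808, 1812, 1813, 1814, 1818, 1819, 1824, 1825, 1829, 1830, 1831 → 15.

15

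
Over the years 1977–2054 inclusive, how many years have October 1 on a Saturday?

12

Track October 1's weekday year by year (advancing +1, or +2 across a Feb 29):
  1977: Sat ✓  1978: Sun (+1)  1979: Mon (+1)  1980: Wed (+2)  1981: Thu (+1)
  1982: Fri (+1)  1983: Sat (+1) ✓  1984: Mon (+2)  1985: Tue (+1)  1986: Wed (+1)
  1987: Thu (+1)  1988: Sat (+2) ✓  1989: Sun (+1)  1990: Mon (+1)  … (50 more years) …
  2041: Tue (+1)  2042: Wed (+1)  2043: Thu (+1)  2044: Sat (+2) ✓  2045: Sun (+1)
  2046: Mon (+1)  2047: Tue (+1)  2048: Thu (+2)  2049: Fri (+1)  2050: Sat (+1) ✓
  2051: Sun (+1)  2052: Tue (+2)  2053: Wed (+1)  2054: Thu (+1)
Saturday years: 1977, 1983, 1988, 1994, 2005, 2011, 2016, 2022, 2033, 2039, 2044, 2050 — 12 in total.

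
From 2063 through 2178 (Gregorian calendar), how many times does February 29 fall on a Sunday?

3

Leap years in 2063–2178: 28 of them.
Feb 29 weekday advances by 5 (mod 7) from one leap year to the next four years later (or differs when a century non-leap intervenes).
Leap-day weekdays: 2064:Fri 2068:Wed 2072:Mon 2076:Sat 2080:Thu 2084:Tue 2088:Sun✓ 2092:Fri 2096:Wed 2104:Fri 2108:Wed 2112:Mon 2116:Sat 2120:Thu 2124:Tue 2128:Sun✓ 2132:Fri 2136:Wed 2140:Mon 2144:Sat 2148:Thu 2152:Tue 2156:Sun✓ 2160:Fri 2164:Wed 2168:Mon 2172:Sat 2176:Thu
Sunday: 2088, 2128, 2156 → 3.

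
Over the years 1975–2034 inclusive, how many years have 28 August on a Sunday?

Track 28 August's weekday year by year (advancing +1, or +2 across a Feb 29):
  1975: Thu  1976: Sat (+2)  1977: Sun (+1) ✓  1978: Mon (+1)  1979: Tue (+1)
  1980: Thu (+2)  1981: Fri (+1)  1982: Sat (+1)  1983: Sun (+1) ✓  1984: Tue (+2)
  1985: Wed (+1)  1986: Thu (+1)  1987: Fri (+1)  1988: Sun (+2) ✓  … (32 more years) …
  2021: Sat (+1)  2022: Sun (+1) ✓  2023: Mon (+1)  2024: Wed (+2)  2025: Thu (+1)
  2026: Fri (+1)  2027: Sat (+1)  2028: Mon (+2)  2029: Tue (+1)  2030: Wed (+1)
  2031: Thu (+1)  2032: Sat (+2)  2033: Sun (+1) ✓  2034: Mon (+1)
Sunday years: 1977, 1983, 1988, 1994, 2005, 2011, 2016, 2022, 2033 — 9 in total.

9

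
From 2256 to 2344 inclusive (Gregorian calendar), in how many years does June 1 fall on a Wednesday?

Track June 1's weekday year by year (advancing +1, or +2 across a Feb 29):
  2256: Sun  2257: Mon (+1)  2258: Tue (+1)  2259: Wed (+1) ✓  2260: Fri (+2)
  2261: Sat (+1)  2262: Sun (+1)  2263: Mon (+1)  2264: Wed (+2) ✓  2265: Thu (+1)
  2266: Fri (+1)  2267: Sat (+1)  2268: Mon (+2)  2269: Tue (+1)  … (61 more years) …
  2331: Mon (+1)  2332: Wed (+2) ✓  2333: Thu (+1)  2334: Fri (+1)  2335: Sat (+1)
  2336: Mon (+2)  2337: Tue (+1)  2338: Wed (+1) ✓  2339: Thu (+1)  2340: Sat (+2)
  2341: Sun (+1)  2342: Mon (+1)  2343: Tue (+1)  2344: Thu (+2)
Wednesday years: 2259, 2264, 2270, 2281, 2287, 2292, 2298, 2304, 2310, 2321, 2327, 2332, 2338 — 13 in total.

13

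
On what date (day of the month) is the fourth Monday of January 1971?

25

January 1, 1971 is a Friday, so the first Monday is the 4th.
The fourth Monday is 4 + 21 = 25.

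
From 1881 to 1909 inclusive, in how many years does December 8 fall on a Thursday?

5

Track December 8's weekday year by year (advancing +1, or +2 across a Feb 29):
  1881: Thu ✓  1882: Fri (+1)  1883: Sat (+1)  1884: Mon (+2)  1885: Tue (+1)
  1886: Wed (+1)  1887: Thu (+1) ✓  1888: Sat (+2)  1889: Sun (+1)  1890: Mon (+1)
  1891: Tue (+1)  1892: Thu (+2) ✓  1893: Fri (+1)  1894: Sat (+1)  1895: Sun (+1)
  1896: Tue (+2)  1897: Wed (+1)  1898: Thu (+1) ✓  1899: Fri (+1)  1900: Sat (+1)
  1901: Sun (+1)  1902: Mon (+1)  1903: Tue (+1)  1904: Thu (+2) ✓  1905: Fri (+1)
  1906: Sat (+1)  1907: Sun (+1)  1908: Tue (+2)  1909: Wed (+1)
Thursday years: 1881, 1887, 1892, 1898, 1904 — 5 in total.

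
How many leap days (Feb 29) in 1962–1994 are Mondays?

Leap years in 1962–1994: 8 of them.
Feb 29 weekday advances by 5 (mod 7) from one leap year to the next four years later (or differs when a century non-leap intervenes).
Leap-day weekdays: 1964:Sat 1968:Thu 1972:Tue 1976:Sun 1980:Fri 1984:Wed 1988:Mon✓ 1992:Sat
Monday: 1988 → 1.

1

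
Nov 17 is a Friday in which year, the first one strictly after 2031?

From one year to the next, a fixed date's weekday advances by 1, or by 2 when a Feb 29 lies between the two dates.
2031: November 17 is Monday.
2032: Wednesday (+2)
2033: Thursday (+1)
2034: Friday (+1)
Nov 17 falls on a Friday in 2034.

2034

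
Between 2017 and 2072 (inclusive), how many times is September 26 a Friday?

Track September 26's weekday year by year (advancing +1, or +2 across a Feb 29):
  2017: Tue  2018: Wed (+1)  2019: Thu (+1)  2020: Sat (+2)  2021: Sun (+1)
  2022: Mon (+1)  2023: Tue (+1)  2024: Thu (+2)  2025: Fri (+1) ✓  2026: Sat (+1)
  2027: Sun (+1)  2028: Tue (+2)  2029: Wed (+1)  2030: Thu (+1)  … (28 more years) …
  2059: Fri (+1) ✓  2060: Sun (+2)  2061: Mon (+1)  2062: Tue (+1)  2063: Wed (+1)
  2064: Fri (+2) ✓  2065: Sat (+1)  2066: Sun (+1)  2067: Mon (+1)  2068: Wed (+2)
  2069: Thu (+1)  2070: Fri (+1) ✓  2071: Sat (+1)  2072: Mon (+2)
Friday years: 2025, 2031, 2036, 2042, 2053, 2059, 2064, 2070 — 8 in total.

8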